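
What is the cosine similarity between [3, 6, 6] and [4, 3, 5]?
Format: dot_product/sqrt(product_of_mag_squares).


dot = 60. |a|^2 = 81, |b|^2 = 50. cos = 60/sqrt(4050).

60/sqrt(4050)


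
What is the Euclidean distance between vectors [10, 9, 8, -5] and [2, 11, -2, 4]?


d = sqrt(sum of squared differences). (10-2)^2=64, (9-11)^2=4, (8--2)^2=100, (-5-4)^2=81. Sum = 249.

sqrt(249)


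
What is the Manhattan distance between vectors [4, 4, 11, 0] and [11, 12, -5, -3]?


d = sum of absolute differences: |4-11|=7 + |4-12|=8 + |11--5|=16 + |0--3|=3 = 34.

34


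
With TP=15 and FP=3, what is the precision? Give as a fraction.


Precision = TP / (TP + FP) = 15 / 18 = 5/6.

5/6


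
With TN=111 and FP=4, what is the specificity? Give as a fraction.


Specificity = TN / (TN + FP) = 111 / 115 = 111/115.

111/115


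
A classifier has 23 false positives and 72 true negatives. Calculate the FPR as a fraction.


FPR = FP / (FP + TN) = 23 / 95 = 23/95.

23/95


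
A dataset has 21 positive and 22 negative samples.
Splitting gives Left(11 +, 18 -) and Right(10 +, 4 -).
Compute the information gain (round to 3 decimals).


H(parent) = 0.9996. H(left) = 0.9576, H(right) = 0.8631. Weighted = (29/43)*0.9576 + (14/43)*0.8631 = 0.9268. IG = 0.9996 - 0.9268 = 0.0728, which rounds to 0.073.

0.073


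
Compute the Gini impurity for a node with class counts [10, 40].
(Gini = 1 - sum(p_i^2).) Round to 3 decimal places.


Total = 50. Proportions: 10/50, 40/50. sum(p_i^2) = 0.6800. Gini = 1 - 0.6800 = 0.3200, which rounds to 0.320.

0.320


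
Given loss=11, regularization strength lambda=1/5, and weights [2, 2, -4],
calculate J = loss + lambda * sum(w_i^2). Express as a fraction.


L2 sq norm = sum(w^2) = 24. J = 11 + 1/5 * 24 = 79/5.

79/5


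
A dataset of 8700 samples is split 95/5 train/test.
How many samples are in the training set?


Test set = 8700 * 5% = 435. Training set = 8700 - 435 = 8265.

8265


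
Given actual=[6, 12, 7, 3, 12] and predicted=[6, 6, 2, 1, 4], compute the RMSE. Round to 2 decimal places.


MSE = 25.8000. RMSE = sqrt(25.8000) = 5.08.

5.08


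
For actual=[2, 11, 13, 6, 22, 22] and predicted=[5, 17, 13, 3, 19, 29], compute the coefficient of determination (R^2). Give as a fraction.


Mean(y) = 38/3. SS_res = 112. SS_tot = 1006/3. R^2 = 1 - 112/(1006/3) = 335/503.

335/503


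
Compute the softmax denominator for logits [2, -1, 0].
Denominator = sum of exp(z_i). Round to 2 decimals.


Denom = e^2=7.3891 + e^-1=0.3679 + e^0=1.0000. Sum = 8.7570, which rounds to 8.76.

8.76


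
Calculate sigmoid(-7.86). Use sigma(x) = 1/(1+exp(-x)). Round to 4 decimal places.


sigma(-7.86) = 1/(1+e^(7.86)) = 1/(1+2591.520375) = 1/2592.520375 = 0.0004.

0.0004


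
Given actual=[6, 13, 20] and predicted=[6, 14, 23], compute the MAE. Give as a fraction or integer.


MAE = (1/3) * (|6-6|=0 + |13-14|=1 + |20-23|=3). Sum = 4. MAE = 4/3.

4/3


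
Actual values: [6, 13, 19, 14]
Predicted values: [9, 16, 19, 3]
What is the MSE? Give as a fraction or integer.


MSE = (1/4) * ((6-9)^2=9 + (13-16)^2=9 + (19-19)^2=0 + (14-3)^2=121). Sum = 139. MSE = 139/4.

139/4


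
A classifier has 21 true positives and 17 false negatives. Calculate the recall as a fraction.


Recall = TP / (TP + FN) = 21 / 38 = 21/38.

21/38


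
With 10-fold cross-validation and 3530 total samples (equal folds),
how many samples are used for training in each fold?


Each validation fold has 3530/10 = 353 samples. Training set = 3530 - 353 = 3177.

3177


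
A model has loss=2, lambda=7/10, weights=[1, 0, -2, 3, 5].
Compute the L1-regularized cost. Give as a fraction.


L1 norm = sum(|w|) = 11. J = 2 + 7/10 * 11 = 97/10.

97/10


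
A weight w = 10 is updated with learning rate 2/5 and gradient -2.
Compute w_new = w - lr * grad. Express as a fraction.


w_new = 10 - 2/5 * -2 = 10 - -4/5 = 54/5.

54/5


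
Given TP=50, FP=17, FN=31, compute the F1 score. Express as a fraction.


Precision = 50/67 = 50/67. Recall = 50/81 = 50/81. F1 = 2*P*R/(P+R) = 25/37.

25/37


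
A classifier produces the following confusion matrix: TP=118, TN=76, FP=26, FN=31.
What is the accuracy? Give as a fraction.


Accuracy = (TP + TN) / (TP + TN + FP + FN) = (118 + 76) / 251 = 194/251.

194/251


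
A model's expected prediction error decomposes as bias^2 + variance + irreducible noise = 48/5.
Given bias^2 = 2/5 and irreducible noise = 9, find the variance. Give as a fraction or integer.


Total error = bias^2 + variance + irreducible noise. So variance = 48/5 - 2/5 - 9 = 1/5.

1/5


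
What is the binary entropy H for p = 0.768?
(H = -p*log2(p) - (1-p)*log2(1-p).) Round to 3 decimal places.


H = -0.768*log2(0.768) - 0.232*log2(0.232) = 0.781.

0.781


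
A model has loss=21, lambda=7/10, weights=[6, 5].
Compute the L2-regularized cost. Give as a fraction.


L2 sq norm = sum(w^2) = 61. J = 21 + 7/10 * 61 = 637/10.

637/10


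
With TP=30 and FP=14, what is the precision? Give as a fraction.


Precision = TP / (TP + FP) = 30 / 44 = 15/22.

15/22


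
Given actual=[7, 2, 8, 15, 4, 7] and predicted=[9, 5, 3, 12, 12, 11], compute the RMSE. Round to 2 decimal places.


MSE = 21.1667. RMSE = sqrt(21.1667) = 4.60.

4.60


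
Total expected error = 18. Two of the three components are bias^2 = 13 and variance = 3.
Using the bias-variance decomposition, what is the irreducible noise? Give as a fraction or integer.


Total error = bias^2 + variance + irreducible noise. So irreducible noise = 18 - 13 - 3 = 2.

2


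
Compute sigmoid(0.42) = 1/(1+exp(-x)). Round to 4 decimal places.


sigma(0.42) = 1/(1+e^(-0.42)) = 1/(1+0.657047) = 1/1.657047 = 0.6035.

0.6035


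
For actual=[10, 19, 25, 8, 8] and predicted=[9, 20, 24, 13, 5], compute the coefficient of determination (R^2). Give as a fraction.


Mean(y) = 14. SS_res = 37. SS_tot = 234. R^2 = 1 - 37/(234) = 197/234.

197/234


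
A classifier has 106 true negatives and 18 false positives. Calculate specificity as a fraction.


Specificity = TN / (TN + FP) = 106 / 124 = 53/62.

53/62


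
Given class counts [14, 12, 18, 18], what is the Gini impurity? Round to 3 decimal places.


Total = 62. Proportions: 14/62, 12/62, 18/62, 18/62. sum(p_i^2) = 0.2570. Gini = 1 - 0.2570 = 0.7430, which rounds to 0.743.

0.743


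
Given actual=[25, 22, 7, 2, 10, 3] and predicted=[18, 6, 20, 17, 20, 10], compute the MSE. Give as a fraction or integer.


MSE = (1/6) * ((25-18)^2=49 + (22-6)^2=256 + (7-20)^2=169 + (2-17)^2=225 + (10-20)^2=100 + (3-10)^2=49). Sum = 848. MSE = 424/3.

424/3


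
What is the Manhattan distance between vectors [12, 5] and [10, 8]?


d = sum of absolute differences: |12-10|=2 + |5-8|=3 = 5.

5


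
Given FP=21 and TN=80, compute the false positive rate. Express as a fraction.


FPR = FP / (FP + TN) = 21 / 101 = 21/101.

21/101


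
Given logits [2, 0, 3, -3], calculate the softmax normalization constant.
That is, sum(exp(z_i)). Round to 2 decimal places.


Denom = e^2=7.3891 + e^0=1.0000 + e^3=20.0855 + e^-3=0.0498. Sum = 28.5244, which rounds to 28.52.

28.52


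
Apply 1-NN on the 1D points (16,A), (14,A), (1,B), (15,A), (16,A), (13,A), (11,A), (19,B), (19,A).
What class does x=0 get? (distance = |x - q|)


Distances: |16-0|=16, |14-0|=14, |1-0|=1, |15-0|=15, |16-0|=16, |13-0|=13, |11-0|=11, |19-0|=19, |19-0|=19. 1 nearest: (1,B). Counts: {'B': 1}. Majority class: B.

B


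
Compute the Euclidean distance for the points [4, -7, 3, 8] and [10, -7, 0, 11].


d = sqrt(sum of squared differences). (4-10)^2=36, (-7--7)^2=0, (3-0)^2=9, (8-11)^2=9. Sum = 54.

sqrt(54)


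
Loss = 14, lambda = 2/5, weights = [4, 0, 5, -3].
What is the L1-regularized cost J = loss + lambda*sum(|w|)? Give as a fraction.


L1 norm = sum(|w|) = 12. J = 14 + 2/5 * 12 = 94/5.

94/5


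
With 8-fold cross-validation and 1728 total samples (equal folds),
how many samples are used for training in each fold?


Each validation fold has 1728/8 = 216 samples. Training set = 1728 - 216 = 1512.

1512


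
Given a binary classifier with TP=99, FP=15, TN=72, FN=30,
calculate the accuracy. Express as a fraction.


Accuracy = (TP + TN) / (TP + TN + FP + FN) = (99 + 72) / 216 = 19/24.

19/24


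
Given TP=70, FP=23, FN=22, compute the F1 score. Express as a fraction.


Precision = 70/93 = 70/93. Recall = 70/92 = 35/46. F1 = 2*P*R/(P+R) = 28/37.

28/37


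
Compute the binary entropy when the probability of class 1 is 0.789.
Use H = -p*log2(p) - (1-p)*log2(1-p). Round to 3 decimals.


H = -0.789*log2(0.789) - 0.211*log2(0.211) = 0.743.

0.743


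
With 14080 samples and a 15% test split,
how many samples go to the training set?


Test set = 14080 * 15% = 2112. Training set = 14080 - 2112 = 11968.

11968


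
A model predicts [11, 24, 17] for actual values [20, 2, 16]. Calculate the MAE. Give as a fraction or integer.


MAE = (1/3) * (|20-11|=9 + |2-24|=22 + |16-17|=1). Sum = 32. MAE = 32/3.

32/3


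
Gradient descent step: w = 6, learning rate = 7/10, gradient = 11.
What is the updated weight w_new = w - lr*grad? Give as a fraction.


w_new = 6 - 7/10 * 11 = 6 - 77/10 = -17/10.

-17/10


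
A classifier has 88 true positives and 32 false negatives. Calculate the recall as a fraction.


Recall = TP / (TP + FN) = 88 / 120 = 11/15.

11/15


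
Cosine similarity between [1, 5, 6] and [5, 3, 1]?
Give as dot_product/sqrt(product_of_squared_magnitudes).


dot = 26. |a|^2 = 62, |b|^2 = 35. cos = 26/sqrt(2170).

26/sqrt(2170)


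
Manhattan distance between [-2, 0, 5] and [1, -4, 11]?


d = sum of absolute differences: |-2-1|=3 + |0--4|=4 + |5-11|=6 = 13.

13


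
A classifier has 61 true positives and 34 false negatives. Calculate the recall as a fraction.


Recall = TP / (TP + FN) = 61 / 95 = 61/95.

61/95


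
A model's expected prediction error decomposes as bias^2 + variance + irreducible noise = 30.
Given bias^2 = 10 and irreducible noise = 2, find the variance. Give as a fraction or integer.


Total error = bias^2 + variance + irreducible noise. So variance = 30 - 10 - 2 = 18.

18


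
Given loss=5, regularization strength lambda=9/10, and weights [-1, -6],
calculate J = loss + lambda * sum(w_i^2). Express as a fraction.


L2 sq norm = sum(w^2) = 37. J = 5 + 9/10 * 37 = 383/10.

383/10


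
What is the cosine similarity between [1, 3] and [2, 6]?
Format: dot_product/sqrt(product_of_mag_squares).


dot = 20. |a|^2 = 10, |b|^2 = 40. cos = 20/sqrt(400).

20/sqrt(400)


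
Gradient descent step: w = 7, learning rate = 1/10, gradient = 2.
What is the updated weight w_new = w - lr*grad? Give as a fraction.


w_new = 7 - 1/10 * 2 = 7 - 1/5 = 34/5.

34/5


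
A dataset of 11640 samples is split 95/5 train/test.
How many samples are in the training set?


Test set = 11640 * 5% = 582. Training set = 11640 - 582 = 11058.

11058


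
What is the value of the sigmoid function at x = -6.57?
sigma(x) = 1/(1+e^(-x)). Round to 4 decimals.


sigma(-6.57) = 1/(1+e^(6.57)) = 1/(1+713.369843) = 1/714.369843 = 0.0014.

0.0014


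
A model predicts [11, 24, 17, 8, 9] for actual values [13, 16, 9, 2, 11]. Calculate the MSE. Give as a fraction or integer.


MSE = (1/5) * ((13-11)^2=4 + (16-24)^2=64 + (9-17)^2=64 + (2-8)^2=36 + (11-9)^2=4). Sum = 172. MSE = 172/5.

172/5


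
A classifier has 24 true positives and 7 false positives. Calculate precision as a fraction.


Precision = TP / (TP + FP) = 24 / 31 = 24/31.

24/31


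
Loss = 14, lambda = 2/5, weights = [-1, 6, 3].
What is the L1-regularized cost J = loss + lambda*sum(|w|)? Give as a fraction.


L1 norm = sum(|w|) = 10. J = 14 + 2/5 * 10 = 18.

18


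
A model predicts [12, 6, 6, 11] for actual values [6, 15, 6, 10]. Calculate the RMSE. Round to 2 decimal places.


MSE = 29.5000. RMSE = sqrt(29.5000) = 5.43.

5.43


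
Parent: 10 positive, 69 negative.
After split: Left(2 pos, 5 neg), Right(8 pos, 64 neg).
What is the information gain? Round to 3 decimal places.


H(parent) = 0.5480. H(left) = 0.8631, H(right) = 0.5033. Weighted = (7/79)*0.8631 + (72/79)*0.5033 = 0.5352. IG = 0.5480 - 0.5352 = 0.0128, which rounds to 0.013.

0.013


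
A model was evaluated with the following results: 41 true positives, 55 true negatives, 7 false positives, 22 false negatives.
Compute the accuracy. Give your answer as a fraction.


Accuracy = (TP + TN) / (TP + TN + FP + FN) = (41 + 55) / 125 = 96/125.

96/125


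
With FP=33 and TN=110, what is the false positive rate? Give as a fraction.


FPR = FP / (FP + TN) = 33 / 143 = 3/13.

3/13


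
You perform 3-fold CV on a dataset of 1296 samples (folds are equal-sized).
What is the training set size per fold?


Each validation fold has 1296/3 = 432 samples. Training set = 1296 - 432 = 864.

864


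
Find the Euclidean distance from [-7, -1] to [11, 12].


d = sqrt(sum of squared differences). (-7-11)^2=324, (-1-12)^2=169. Sum = 493.

sqrt(493)


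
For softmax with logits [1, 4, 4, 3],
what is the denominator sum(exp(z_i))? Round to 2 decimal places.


Denom = e^1=2.7183 + e^4=54.5982 + e^4=54.5982 + e^3=20.0855. Sum = 132.0002, which rounds to 132.00.

132.00


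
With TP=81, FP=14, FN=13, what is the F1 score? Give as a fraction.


Precision = 81/95 = 81/95. Recall = 81/94 = 81/94. F1 = 2*P*R/(P+R) = 6/7.

6/7


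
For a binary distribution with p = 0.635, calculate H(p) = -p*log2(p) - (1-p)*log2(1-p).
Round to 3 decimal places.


H = -0.635*log2(0.635) - 0.365*log2(0.365) = 0.947.

0.947


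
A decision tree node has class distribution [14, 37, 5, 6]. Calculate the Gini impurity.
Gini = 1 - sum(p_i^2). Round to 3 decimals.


Total = 62. Proportions: 14/62, 37/62, 5/62, 6/62. sum(p_i^2) = 0.4230. Gini = 1 - 0.4230 = 0.5770, which rounds to 0.577.

0.577


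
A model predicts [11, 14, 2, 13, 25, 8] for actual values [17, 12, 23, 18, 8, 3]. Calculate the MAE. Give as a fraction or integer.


MAE = (1/6) * (|17-11|=6 + |12-14|=2 + |23-2|=21 + |18-13|=5 + |8-25|=17 + |3-8|=5). Sum = 56. MAE = 28/3.

28/3


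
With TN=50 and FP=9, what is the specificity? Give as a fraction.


Specificity = TN / (TN + FP) = 50 / 59 = 50/59.

50/59


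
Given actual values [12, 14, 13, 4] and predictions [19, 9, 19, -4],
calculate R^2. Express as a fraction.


Mean(y) = 43/4. SS_res = 174. SS_tot = 251/4. R^2 = 1 - 174/(251/4) = -445/251.

-445/251


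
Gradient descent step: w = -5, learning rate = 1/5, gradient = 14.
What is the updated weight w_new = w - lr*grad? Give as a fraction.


w_new = -5 - 1/5 * 14 = -5 - 14/5 = -39/5.

-39/5


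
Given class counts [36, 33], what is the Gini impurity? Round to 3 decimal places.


Total = 69. Proportions: 36/69, 33/69. sum(p_i^2) = 0.5009. Gini = 1 - 0.5009 = 0.4991, which rounds to 0.499.

0.499


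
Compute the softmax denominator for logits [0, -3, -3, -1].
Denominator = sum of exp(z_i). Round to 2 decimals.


Denom = e^0=1.0000 + e^-3=0.0498 + e^-3=0.0498 + e^-1=0.3679. Sum = 1.4675, which rounds to 1.47.

1.47


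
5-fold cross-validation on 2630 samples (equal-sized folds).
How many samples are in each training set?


Each validation fold has 2630/5 = 526 samples. Training set = 2630 - 526 = 2104.

2104


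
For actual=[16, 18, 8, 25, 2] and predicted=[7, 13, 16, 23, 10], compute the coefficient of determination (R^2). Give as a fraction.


Mean(y) = 69/5. SS_res = 238. SS_tot = 1604/5. R^2 = 1 - 238/(1604/5) = 207/802.

207/802


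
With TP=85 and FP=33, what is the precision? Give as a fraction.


Precision = TP / (TP + FP) = 85 / 118 = 85/118.

85/118


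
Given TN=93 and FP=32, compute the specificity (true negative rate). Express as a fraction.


Specificity = TN / (TN + FP) = 93 / 125 = 93/125.

93/125


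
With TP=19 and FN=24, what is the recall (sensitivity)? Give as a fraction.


Recall = TP / (TP + FN) = 19 / 43 = 19/43.

19/43


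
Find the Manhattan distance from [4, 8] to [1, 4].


d = sum of absolute differences: |4-1|=3 + |8-4|=4 = 7.

7


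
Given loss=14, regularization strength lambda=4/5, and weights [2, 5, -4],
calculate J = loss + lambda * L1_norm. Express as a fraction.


L1 norm = sum(|w|) = 11. J = 14 + 4/5 * 11 = 114/5.

114/5


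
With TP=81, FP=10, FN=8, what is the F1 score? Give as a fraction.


Precision = 81/91 = 81/91. Recall = 81/89 = 81/89. F1 = 2*P*R/(P+R) = 9/10.

9/10


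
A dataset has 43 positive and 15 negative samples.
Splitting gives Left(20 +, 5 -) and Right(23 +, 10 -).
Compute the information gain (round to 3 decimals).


H(parent) = 0.8247. H(left) = 0.7219, H(right) = 0.8850. Weighted = (25/58)*0.7219 + (33/58)*0.8850 = 0.8147. IG = 0.8247 - 0.8147 = 0.0100, which rounds to 0.010.

0.010


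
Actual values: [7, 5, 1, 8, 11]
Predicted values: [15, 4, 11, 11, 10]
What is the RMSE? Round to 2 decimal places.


MSE = 35.0000. RMSE = sqrt(35.0000) = 5.92.

5.92


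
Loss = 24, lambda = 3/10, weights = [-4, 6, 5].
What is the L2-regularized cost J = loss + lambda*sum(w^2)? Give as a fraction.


L2 sq norm = sum(w^2) = 77. J = 24 + 3/10 * 77 = 471/10.

471/10


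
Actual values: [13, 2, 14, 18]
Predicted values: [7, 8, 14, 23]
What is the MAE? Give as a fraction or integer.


MAE = (1/4) * (|13-7|=6 + |2-8|=6 + |14-14|=0 + |18-23|=5). Sum = 17. MAE = 17/4.

17/4


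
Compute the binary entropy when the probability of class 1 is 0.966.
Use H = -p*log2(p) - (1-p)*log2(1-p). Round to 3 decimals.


H = -0.966*log2(0.966) - 0.034*log2(0.034) = 0.214.

0.214


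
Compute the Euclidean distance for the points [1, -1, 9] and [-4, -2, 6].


d = sqrt(sum of squared differences). (1--4)^2=25, (-1--2)^2=1, (9-6)^2=9. Sum = 35.

sqrt(35)


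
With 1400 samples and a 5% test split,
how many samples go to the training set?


Test set = 1400 * 5% = 70. Training set = 1400 - 70 = 1330.

1330


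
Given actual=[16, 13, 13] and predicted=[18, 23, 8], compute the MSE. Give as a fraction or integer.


MSE = (1/3) * ((16-18)^2=4 + (13-23)^2=100 + (13-8)^2=25). Sum = 129. MSE = 43.

43


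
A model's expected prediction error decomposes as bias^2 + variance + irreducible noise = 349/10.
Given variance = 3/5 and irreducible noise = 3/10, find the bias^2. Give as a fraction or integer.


Total error = bias^2 + variance + irreducible noise. So bias^2 = 349/10 - 3/5 - 3/10 = 34.

34


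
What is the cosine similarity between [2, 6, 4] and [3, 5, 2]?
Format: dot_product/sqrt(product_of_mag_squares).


dot = 44. |a|^2 = 56, |b|^2 = 38. cos = 44/sqrt(2128).

44/sqrt(2128)


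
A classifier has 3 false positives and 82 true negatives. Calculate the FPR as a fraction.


FPR = FP / (FP + TN) = 3 / 85 = 3/85.

3/85


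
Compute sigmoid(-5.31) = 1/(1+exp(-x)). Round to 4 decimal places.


sigma(-5.31) = 1/(1+e^(5.31)) = 1/(1+202.350228) = 1/203.350228 = 0.0049.

0.0049


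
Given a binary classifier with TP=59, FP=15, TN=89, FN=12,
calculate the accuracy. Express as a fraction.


Accuracy = (TP + TN) / (TP + TN + FP + FN) = (59 + 89) / 175 = 148/175.

148/175


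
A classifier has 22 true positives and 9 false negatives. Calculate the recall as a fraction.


Recall = TP / (TP + FN) = 22 / 31 = 22/31.

22/31


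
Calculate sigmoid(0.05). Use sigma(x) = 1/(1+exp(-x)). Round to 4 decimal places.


sigma(0.05) = 1/(1+e^(-0.05)) = 1/(1+0.951229) = 1/1.951229 = 0.5125.

0.5125


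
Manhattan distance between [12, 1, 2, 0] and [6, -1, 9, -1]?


d = sum of absolute differences: |12-6|=6 + |1--1|=2 + |2-9|=7 + |0--1|=1 = 16.

16


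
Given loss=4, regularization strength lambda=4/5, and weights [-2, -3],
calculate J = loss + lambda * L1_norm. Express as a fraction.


L1 norm = sum(|w|) = 5. J = 4 + 4/5 * 5 = 8.

8


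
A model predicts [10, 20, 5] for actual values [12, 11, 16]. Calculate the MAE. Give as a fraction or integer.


MAE = (1/3) * (|12-10|=2 + |11-20|=9 + |16-5|=11). Sum = 22. MAE = 22/3.

22/3


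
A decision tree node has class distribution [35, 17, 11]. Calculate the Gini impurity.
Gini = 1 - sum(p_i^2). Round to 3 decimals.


Total = 63. Proportions: 35/63, 17/63, 11/63. sum(p_i^2) = 0.4119. Gini = 1 - 0.4119 = 0.5881, which rounds to 0.588.

0.588


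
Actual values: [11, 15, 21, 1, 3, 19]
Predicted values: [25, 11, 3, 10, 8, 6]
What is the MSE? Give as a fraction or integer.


MSE = (1/6) * ((11-25)^2=196 + (15-11)^2=16 + (21-3)^2=324 + (1-10)^2=81 + (3-8)^2=25 + (19-6)^2=169). Sum = 811. MSE = 811/6.

811/6


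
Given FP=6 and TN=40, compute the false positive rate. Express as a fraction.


FPR = FP / (FP + TN) = 6 / 46 = 3/23.

3/23


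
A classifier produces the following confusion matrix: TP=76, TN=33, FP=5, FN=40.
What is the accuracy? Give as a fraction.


Accuracy = (TP + TN) / (TP + TN + FP + FN) = (76 + 33) / 154 = 109/154.

109/154


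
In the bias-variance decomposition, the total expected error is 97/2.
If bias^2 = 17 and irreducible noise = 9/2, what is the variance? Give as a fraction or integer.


Total error = bias^2 + variance + irreducible noise. So variance = 97/2 - 17 - 9/2 = 27.

27


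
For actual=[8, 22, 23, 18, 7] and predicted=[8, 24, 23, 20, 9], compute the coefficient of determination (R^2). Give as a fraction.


Mean(y) = 78/5. SS_res = 12. SS_tot = 1166/5. R^2 = 1 - 12/(1166/5) = 553/583.

553/583


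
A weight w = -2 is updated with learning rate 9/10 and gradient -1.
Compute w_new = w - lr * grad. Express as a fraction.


w_new = -2 - 9/10 * -1 = -2 - -9/10 = -11/10.

-11/10


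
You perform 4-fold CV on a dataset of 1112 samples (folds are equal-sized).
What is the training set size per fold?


Each validation fold has 1112/4 = 278 samples. Training set = 1112 - 278 = 834.

834


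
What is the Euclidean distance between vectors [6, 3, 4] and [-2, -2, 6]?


d = sqrt(sum of squared differences). (6--2)^2=64, (3--2)^2=25, (4-6)^2=4. Sum = 93.

sqrt(93)


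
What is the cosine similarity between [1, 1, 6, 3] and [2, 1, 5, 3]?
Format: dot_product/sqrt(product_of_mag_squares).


dot = 42. |a|^2 = 47, |b|^2 = 39. cos = 42/sqrt(1833).

42/sqrt(1833)


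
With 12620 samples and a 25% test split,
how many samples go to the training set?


Test set = 12620 * 25% = 3155. Training set = 12620 - 3155 = 9465.

9465


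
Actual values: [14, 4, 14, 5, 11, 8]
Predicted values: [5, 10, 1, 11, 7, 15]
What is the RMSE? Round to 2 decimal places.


MSE = 64.5000. RMSE = sqrt(64.5000) = 8.03.

8.03


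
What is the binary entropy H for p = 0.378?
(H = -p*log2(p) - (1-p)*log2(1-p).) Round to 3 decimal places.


H = -0.378*log2(0.378) - 0.622*log2(0.622) = 0.957.

0.957


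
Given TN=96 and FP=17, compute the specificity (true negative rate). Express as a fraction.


Specificity = TN / (TN + FP) = 96 / 113 = 96/113.

96/113


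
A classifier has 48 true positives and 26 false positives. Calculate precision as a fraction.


Precision = TP / (TP + FP) = 48 / 74 = 24/37.

24/37


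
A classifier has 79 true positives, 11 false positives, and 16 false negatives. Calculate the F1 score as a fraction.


Precision = 79/90 = 79/90. Recall = 79/95 = 79/95. F1 = 2*P*R/(P+R) = 158/185.

158/185


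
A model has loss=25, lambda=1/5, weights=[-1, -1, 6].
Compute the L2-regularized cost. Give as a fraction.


L2 sq norm = sum(w^2) = 38. J = 25 + 1/5 * 38 = 163/5.

163/5


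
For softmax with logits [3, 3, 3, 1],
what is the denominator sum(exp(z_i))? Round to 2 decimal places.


Denom = e^3=20.0855 + e^3=20.0855 + e^3=20.0855 + e^1=2.7183. Sum = 62.9748, which rounds to 62.97.

62.97


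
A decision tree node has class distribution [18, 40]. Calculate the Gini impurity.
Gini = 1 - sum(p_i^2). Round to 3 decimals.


Total = 58. Proportions: 18/58, 40/58. sum(p_i^2) = 0.5719. Gini = 1 - 0.5719 = 0.4281, which rounds to 0.428.

0.428


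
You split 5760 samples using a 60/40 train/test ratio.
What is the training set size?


Test set = 5760 * 40% = 2304. Training set = 5760 - 2304 = 3456.

3456


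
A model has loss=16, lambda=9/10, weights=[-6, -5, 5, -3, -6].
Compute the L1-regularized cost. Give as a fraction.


L1 norm = sum(|w|) = 25. J = 16 + 9/10 * 25 = 77/2.

77/2


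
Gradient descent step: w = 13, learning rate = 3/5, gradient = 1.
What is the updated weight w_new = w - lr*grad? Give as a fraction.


w_new = 13 - 3/5 * 1 = 13 - 3/5 = 62/5.

62/5


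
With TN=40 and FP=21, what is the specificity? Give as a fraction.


Specificity = TN / (TN + FP) = 40 / 61 = 40/61.

40/61


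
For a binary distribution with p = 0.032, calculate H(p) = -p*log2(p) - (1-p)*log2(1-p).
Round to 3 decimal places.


H = -0.032*log2(0.032) - 0.968*log2(0.968) = 0.204.

0.204


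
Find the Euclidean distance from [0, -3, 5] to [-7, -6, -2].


d = sqrt(sum of squared differences). (0--7)^2=49, (-3--6)^2=9, (5--2)^2=49. Sum = 107.

sqrt(107)


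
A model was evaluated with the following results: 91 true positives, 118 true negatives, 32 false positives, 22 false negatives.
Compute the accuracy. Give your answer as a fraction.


Accuracy = (TP + TN) / (TP + TN + FP + FN) = (91 + 118) / 263 = 209/263.

209/263


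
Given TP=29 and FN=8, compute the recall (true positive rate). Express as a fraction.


Recall = TP / (TP + FN) = 29 / 37 = 29/37.

29/37


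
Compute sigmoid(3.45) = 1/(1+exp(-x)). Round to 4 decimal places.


sigma(3.45) = 1/(1+e^(-3.45)) = 1/(1+0.031746) = 1/1.031746 = 0.9692.

0.9692


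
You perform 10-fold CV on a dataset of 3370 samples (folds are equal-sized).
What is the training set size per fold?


Each validation fold has 3370/10 = 337 samples. Training set = 3370 - 337 = 3033.

3033


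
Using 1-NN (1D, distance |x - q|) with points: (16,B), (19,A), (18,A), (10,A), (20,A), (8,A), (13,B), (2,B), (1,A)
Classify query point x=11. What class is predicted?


Distances: |16-11|=5, |19-11|=8, |18-11|=7, |10-11|=1, |20-11|=9, |8-11|=3, |13-11|=2, |2-11|=9, |1-11|=10. 1 nearest: (10,A). Counts: {'A': 1}. Majority class: A.

A


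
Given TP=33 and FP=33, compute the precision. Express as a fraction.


Precision = TP / (TP + FP) = 33 / 66 = 1/2.

1/2


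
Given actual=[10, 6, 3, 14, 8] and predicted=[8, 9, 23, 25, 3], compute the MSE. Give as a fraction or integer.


MSE = (1/5) * ((10-8)^2=4 + (6-9)^2=9 + (3-23)^2=400 + (14-25)^2=121 + (8-3)^2=25). Sum = 559. MSE = 559/5.

559/5


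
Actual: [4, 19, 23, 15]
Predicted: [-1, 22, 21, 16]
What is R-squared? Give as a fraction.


Mean(y) = 61/4. SS_res = 39. SS_tot = 803/4. R^2 = 1 - 39/(803/4) = 647/803.

647/803


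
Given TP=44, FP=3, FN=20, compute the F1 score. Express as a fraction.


Precision = 44/47 = 44/47. Recall = 44/64 = 11/16. F1 = 2*P*R/(P+R) = 88/111.

88/111


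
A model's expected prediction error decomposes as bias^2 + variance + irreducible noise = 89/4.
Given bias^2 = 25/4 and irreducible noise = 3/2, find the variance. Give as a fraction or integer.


Total error = bias^2 + variance + irreducible noise. So variance = 89/4 - 25/4 - 3/2 = 29/2.

29/2


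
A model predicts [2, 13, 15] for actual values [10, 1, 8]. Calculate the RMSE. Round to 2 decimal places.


MSE = 85.6667. RMSE = sqrt(85.6667) = 9.26.

9.26


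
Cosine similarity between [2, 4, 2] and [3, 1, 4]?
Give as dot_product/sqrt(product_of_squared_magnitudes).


dot = 18. |a|^2 = 24, |b|^2 = 26. cos = 18/sqrt(624).

18/sqrt(624)


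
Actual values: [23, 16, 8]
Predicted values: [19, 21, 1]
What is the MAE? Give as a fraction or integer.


MAE = (1/3) * (|23-19|=4 + |16-21|=5 + |8-1|=7). Sum = 16. MAE = 16/3.

16/3


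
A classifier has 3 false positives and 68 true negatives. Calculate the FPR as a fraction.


FPR = FP / (FP + TN) = 3 / 71 = 3/71.

3/71


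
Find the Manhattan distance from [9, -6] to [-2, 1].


d = sum of absolute differences: |9--2|=11 + |-6-1|=7 = 18.

18


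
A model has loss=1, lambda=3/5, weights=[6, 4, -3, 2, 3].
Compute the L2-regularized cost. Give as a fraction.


L2 sq norm = sum(w^2) = 74. J = 1 + 3/5 * 74 = 227/5.

227/5


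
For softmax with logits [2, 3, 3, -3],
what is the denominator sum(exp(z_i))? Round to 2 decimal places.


Denom = e^2=7.3891 + e^3=20.0855 + e^3=20.0855 + e^-3=0.0498. Sum = 47.6099, which rounds to 47.61.

47.61


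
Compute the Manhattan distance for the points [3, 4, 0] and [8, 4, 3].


d = sum of absolute differences: |3-8|=5 + |4-4|=0 + |0-3|=3 = 8.

8


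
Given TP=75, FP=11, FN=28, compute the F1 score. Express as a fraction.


Precision = 75/86 = 75/86. Recall = 75/103 = 75/103. F1 = 2*P*R/(P+R) = 50/63.

50/63


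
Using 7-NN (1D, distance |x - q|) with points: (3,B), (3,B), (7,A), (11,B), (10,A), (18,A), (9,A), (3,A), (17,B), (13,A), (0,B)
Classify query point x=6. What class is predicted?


Distances: |3-6|=3, |3-6|=3, |7-6|=1, |11-6|=5, |10-6|=4, |18-6|=12, |9-6|=3, |3-6|=3, |17-6|=11, |13-6|=7, |0-6|=6. 7 nearest: (7,A), (9,A), (3,A), (3,B), (3,B), (10,A), (11,B). Counts: {'A': 4, 'B': 3}. Majority class: A.

A


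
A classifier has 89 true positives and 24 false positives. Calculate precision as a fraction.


Precision = TP / (TP + FP) = 89 / 113 = 89/113.

89/113


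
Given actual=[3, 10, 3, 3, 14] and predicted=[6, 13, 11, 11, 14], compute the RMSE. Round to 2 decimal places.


MSE = 29.2000. RMSE = sqrt(29.2000) = 5.40.

5.40


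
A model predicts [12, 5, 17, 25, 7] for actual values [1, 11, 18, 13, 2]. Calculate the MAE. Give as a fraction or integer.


MAE = (1/5) * (|1-12|=11 + |11-5|=6 + |18-17|=1 + |13-25|=12 + |2-7|=5). Sum = 35. MAE = 7.

7


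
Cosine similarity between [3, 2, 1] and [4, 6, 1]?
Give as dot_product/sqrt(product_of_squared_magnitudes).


dot = 25. |a|^2 = 14, |b|^2 = 53. cos = 25/sqrt(742).

25/sqrt(742)


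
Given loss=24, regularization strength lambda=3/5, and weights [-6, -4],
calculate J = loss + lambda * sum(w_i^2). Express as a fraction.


L2 sq norm = sum(w^2) = 52. J = 24 + 3/5 * 52 = 276/5.

276/5


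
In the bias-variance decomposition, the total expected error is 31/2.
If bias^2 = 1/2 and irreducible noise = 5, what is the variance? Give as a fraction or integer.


Total error = bias^2 + variance + irreducible noise. So variance = 31/2 - 1/2 - 5 = 10.

10


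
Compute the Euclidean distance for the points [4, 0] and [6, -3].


d = sqrt(sum of squared differences). (4-6)^2=4, (0--3)^2=9. Sum = 13.

sqrt(13)


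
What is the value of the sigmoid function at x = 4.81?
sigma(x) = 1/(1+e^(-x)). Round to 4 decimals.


sigma(4.81) = 1/(1+e^(-4.81)) = 1/(1+0.008148) = 1/1.008148 = 0.9919.

0.9919


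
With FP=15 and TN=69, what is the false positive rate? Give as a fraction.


FPR = FP / (FP + TN) = 15 / 84 = 5/28.

5/28


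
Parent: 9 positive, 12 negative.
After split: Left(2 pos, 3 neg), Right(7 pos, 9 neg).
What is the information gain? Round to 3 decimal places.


H(parent) = 0.9852. H(left) = 0.9710, H(right) = 0.9887. Weighted = (5/21)*0.9710 + (16/21)*0.9887 = 0.9845. IG = 0.9852 - 0.9845 = 0.0007, which rounds to 0.001.

0.001


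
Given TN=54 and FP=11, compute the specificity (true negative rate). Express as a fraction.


Specificity = TN / (TN + FP) = 54 / 65 = 54/65.

54/65


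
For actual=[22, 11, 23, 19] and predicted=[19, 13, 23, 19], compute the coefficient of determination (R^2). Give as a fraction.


Mean(y) = 75/4. SS_res = 13. SS_tot = 355/4. R^2 = 1 - 13/(355/4) = 303/355.

303/355


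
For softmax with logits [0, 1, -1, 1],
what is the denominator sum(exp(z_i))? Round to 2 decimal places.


Denom = e^0=1.0000 + e^1=2.7183 + e^-1=0.3679 + e^1=2.7183. Sum = 6.8045, which rounds to 6.80.

6.80


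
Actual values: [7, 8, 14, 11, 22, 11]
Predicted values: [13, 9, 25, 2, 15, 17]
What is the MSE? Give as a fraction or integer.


MSE = (1/6) * ((7-13)^2=36 + (8-9)^2=1 + (14-25)^2=121 + (11-2)^2=81 + (22-15)^2=49 + (11-17)^2=36). Sum = 324. MSE = 54.

54


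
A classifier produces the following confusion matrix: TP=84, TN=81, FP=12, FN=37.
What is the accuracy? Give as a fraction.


Accuracy = (TP + TN) / (TP + TN + FP + FN) = (84 + 81) / 214 = 165/214.

165/214


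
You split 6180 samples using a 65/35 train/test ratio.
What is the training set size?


Test set = 6180 * 35% = 2163. Training set = 6180 - 2163 = 4017.

4017


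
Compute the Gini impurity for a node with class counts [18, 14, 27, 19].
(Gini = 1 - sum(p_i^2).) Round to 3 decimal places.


Total = 78. Proportions: 18/78, 14/78, 27/78, 19/78. sum(p_i^2) = 0.2646. Gini = 1 - 0.2646 = 0.7354, which rounds to 0.735.

0.735


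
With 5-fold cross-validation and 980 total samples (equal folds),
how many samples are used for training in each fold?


Each validation fold has 980/5 = 196 samples. Training set = 980 - 196 = 784.

784


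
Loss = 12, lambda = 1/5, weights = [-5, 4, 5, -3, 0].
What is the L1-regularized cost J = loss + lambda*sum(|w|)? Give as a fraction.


L1 norm = sum(|w|) = 17. J = 12 + 1/5 * 17 = 77/5.

77/5


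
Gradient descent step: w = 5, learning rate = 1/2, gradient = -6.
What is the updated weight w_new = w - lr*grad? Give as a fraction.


w_new = 5 - 1/2 * -6 = 5 - -3 = 8.

8


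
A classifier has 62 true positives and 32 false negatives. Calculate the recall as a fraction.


Recall = TP / (TP + FN) = 62 / 94 = 31/47.

31/47


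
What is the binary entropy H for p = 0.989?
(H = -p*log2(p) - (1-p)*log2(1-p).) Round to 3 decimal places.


H = -0.989*log2(0.989) - 0.011*log2(0.011) = 0.087.

0.087


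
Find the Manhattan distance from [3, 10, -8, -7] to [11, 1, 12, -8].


d = sum of absolute differences: |3-11|=8 + |10-1|=9 + |-8-12|=20 + |-7--8|=1 = 38.

38


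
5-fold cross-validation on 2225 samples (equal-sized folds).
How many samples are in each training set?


Each validation fold has 2225/5 = 445 samples. Training set = 2225 - 445 = 1780.

1780


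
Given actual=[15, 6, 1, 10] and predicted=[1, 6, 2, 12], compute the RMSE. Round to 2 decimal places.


MSE = 50.2500. RMSE = sqrt(50.2500) = 7.09.

7.09


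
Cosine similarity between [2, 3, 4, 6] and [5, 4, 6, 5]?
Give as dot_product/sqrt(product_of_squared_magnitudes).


dot = 76. |a|^2 = 65, |b|^2 = 102. cos = 76/sqrt(6630).

76/sqrt(6630)


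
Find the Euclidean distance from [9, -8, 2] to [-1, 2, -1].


d = sqrt(sum of squared differences). (9--1)^2=100, (-8-2)^2=100, (2--1)^2=9. Sum = 209.

sqrt(209)


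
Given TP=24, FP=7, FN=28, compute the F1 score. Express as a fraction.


Precision = 24/31 = 24/31. Recall = 24/52 = 6/13. F1 = 2*P*R/(P+R) = 48/83.

48/83


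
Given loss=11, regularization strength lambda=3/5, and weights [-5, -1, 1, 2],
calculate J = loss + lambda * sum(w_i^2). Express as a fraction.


L2 sq norm = sum(w^2) = 31. J = 11 + 3/5 * 31 = 148/5.

148/5


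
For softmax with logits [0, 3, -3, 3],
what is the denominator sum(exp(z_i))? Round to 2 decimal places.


Denom = e^0=1.0000 + e^3=20.0855 + e^-3=0.0498 + e^3=20.0855. Sum = 41.2208, which rounds to 41.22.

41.22


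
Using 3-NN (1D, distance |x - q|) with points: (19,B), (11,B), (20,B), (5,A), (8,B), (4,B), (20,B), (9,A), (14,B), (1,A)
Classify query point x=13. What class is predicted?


Distances: |19-13|=6, |11-13|=2, |20-13|=7, |5-13|=8, |8-13|=5, |4-13|=9, |20-13|=7, |9-13|=4, |14-13|=1, |1-13|=12. 3 nearest: (14,B), (11,B), (9,A). Counts: {'B': 2, 'A': 1}. Majority class: B.

B


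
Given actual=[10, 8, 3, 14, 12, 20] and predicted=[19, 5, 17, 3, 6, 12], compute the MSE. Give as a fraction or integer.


MSE = (1/6) * ((10-19)^2=81 + (8-5)^2=9 + (3-17)^2=196 + (14-3)^2=121 + (12-6)^2=36 + (20-12)^2=64). Sum = 507. MSE = 169/2.

169/2


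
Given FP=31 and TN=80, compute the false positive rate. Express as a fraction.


FPR = FP / (FP + TN) = 31 / 111 = 31/111.

31/111


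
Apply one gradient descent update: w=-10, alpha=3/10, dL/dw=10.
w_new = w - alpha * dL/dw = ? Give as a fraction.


w_new = -10 - 3/10 * 10 = -10 - 3 = -13.

-13


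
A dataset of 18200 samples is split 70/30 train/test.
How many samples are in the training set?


Test set = 18200 * 30% = 5460. Training set = 18200 - 5460 = 12740.

12740


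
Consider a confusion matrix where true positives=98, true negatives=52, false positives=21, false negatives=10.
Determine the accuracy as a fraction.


Accuracy = (TP + TN) / (TP + TN + FP + FN) = (98 + 52) / 181 = 150/181.

150/181


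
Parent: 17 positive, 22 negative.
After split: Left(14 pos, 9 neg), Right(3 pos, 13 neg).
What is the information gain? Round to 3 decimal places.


H(parent) = 0.9881. H(left) = 0.9656, H(right) = 0.6962. Weighted = (23/39)*0.9656 + (16/39)*0.6962 = 0.8551. IG = 0.9881 - 0.8551 = 0.1330, which rounds to 0.133.

0.133


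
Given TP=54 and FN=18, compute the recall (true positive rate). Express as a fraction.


Recall = TP / (TP + FN) = 54 / 72 = 3/4.

3/4


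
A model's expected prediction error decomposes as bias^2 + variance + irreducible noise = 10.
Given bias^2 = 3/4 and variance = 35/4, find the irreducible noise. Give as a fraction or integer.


Total error = bias^2 + variance + irreducible noise. So irreducible noise = 10 - 3/4 - 35/4 = 1/2.

1/2


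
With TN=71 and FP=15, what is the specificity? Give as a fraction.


Specificity = TN / (TN + FP) = 71 / 86 = 71/86.

71/86


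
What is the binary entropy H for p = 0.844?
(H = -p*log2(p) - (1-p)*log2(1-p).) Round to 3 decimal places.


H = -0.844*log2(0.844) - 0.156*log2(0.156) = 0.625.

0.625


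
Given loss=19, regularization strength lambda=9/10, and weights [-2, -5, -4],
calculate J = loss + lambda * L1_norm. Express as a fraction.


L1 norm = sum(|w|) = 11. J = 19 + 9/10 * 11 = 289/10.

289/10


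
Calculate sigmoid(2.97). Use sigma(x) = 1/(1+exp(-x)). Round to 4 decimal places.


sigma(2.97) = 1/(1+e^(-2.97)) = 1/(1+0.051303) = 1/1.051303 = 0.9512.

0.9512


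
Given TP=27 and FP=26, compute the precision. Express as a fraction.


Precision = TP / (TP + FP) = 27 / 53 = 27/53.

27/53


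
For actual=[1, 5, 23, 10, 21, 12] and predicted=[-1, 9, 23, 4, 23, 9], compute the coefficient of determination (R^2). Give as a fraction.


Mean(y) = 12. SS_res = 69. SS_tot = 376. R^2 = 1 - 69/(376) = 307/376.

307/376


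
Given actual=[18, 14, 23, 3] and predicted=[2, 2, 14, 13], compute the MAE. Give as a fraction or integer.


MAE = (1/4) * (|18-2|=16 + |14-2|=12 + |23-14|=9 + |3-13|=10). Sum = 47. MAE = 47/4.

47/4


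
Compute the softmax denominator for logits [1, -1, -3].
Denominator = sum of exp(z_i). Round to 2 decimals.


Denom = e^1=2.7183 + e^-1=0.3679 + e^-3=0.0498. Sum = 3.1360, which rounds to 3.14.

3.14


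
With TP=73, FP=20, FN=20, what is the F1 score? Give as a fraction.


Precision = 73/93 = 73/93. Recall = 73/93 = 73/93. F1 = 2*P*R/(P+R) = 73/93.

73/93


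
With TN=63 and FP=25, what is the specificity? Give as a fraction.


Specificity = TN / (TN + FP) = 63 / 88 = 63/88.

63/88


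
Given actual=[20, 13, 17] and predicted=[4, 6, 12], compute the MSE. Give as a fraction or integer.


MSE = (1/3) * ((20-4)^2=256 + (13-6)^2=49 + (17-12)^2=25). Sum = 330. MSE = 110.

110


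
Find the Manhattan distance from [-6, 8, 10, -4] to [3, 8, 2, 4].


d = sum of absolute differences: |-6-3|=9 + |8-8|=0 + |10-2|=8 + |-4-4|=8 = 25.

25
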